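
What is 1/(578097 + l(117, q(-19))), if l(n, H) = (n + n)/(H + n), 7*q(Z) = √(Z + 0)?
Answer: 184129747/106445222600522 + 7*I*√19/958007003404698 ≈ 1.7298e-6 + 3.185e-14*I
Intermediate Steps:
q(Z) = √Z/7 (q(Z) = √(Z + 0)/7 = √Z/7)
l(n, H) = 2*n/(H + n) (l(n, H) = (2*n)/(H + n) = 2*n/(H + n))
1/(578097 + l(117, q(-19))) = 1/(578097 + 2*117/(√(-19)/7 + 117)) = 1/(578097 + 2*117/((I*√19)/7 + 117)) = 1/(578097 + 2*117/(I*√19/7 + 117)) = 1/(578097 + 2*117/(117 + I*√19/7)) = 1/(578097 + 234/(117 + I*√19/7))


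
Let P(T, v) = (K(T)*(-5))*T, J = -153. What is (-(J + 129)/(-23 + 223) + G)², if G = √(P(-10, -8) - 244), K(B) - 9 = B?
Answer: -183741/625 + 42*I*√6/25 ≈ -293.99 + 4.1151*I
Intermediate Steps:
K(B) = 9 + B
P(T, v) = T*(-45 - 5*T) (P(T, v) = ((9 + T)*(-5))*T = (-45 - 5*T)*T = T*(-45 - 5*T))
G = 7*I*√6 (G = √(-5*(-10)*(9 - 10) - 244) = √(-5*(-10)*(-1) - 244) = √(-50 - 244) = √(-294) = 7*I*√6 ≈ 17.146*I)
(-(J + 129)/(-23 + 223) + G)² = (-(-153 + 129)/(-23 + 223) + 7*I*√6)² = (-(-24)/200 + 7*I*√6)² = (-1*(-3/25) + 7*I*√6)² = (3/25 + 7*I*√6)²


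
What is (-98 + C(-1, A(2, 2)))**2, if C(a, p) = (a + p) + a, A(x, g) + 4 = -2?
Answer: 11236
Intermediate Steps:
A(x, g) = -6 (A(x, g) = -4 - 2 = -6)
C(a, p) = p + 2*a
(-98 + C(-1, A(2, 2)))**2 = (-98 + (-6 + 2*(-1)))**2 = (-98 + (-6 - 2))**2 = (-98 - 8)**2 = (-106)**2 = 11236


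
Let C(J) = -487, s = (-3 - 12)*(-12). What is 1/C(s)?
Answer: -1/487 ≈ -0.0020534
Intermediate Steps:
s = 180 (s = -15*(-12) = 180)
1/C(s) = 1/(-487) = -1/487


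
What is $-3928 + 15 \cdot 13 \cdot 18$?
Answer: $-418$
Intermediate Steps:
$-3928 + 15 \cdot 13 \cdot 18 = -3928 + 195 \cdot 18 = -3928 + 3510 = -418$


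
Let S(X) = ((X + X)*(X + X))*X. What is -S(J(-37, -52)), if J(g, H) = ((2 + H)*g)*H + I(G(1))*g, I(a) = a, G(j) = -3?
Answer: 3548795815811876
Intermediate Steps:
J(g, H) = -3*g + H*g*(2 + H) (J(g, H) = ((2 + H)*g)*H - 3*g = (g*(2 + H))*H - 3*g = H*g*(2 + H) - 3*g = -3*g + H*g*(2 + H))
S(X) = 4*X³ (S(X) = ((2*X)*(2*X))*X = (4*X²)*X = 4*X³)
-S(J(-37, -52)) = -4*(-37*(-3 + (-52)² + 2*(-52)))³ = -4*(-37*(-3 + 2704 - 104))³ = -4*(-37*2597)³ = -4*(-96089)³ = -4*(-887198953952969) = -1*(-3548795815811876) = 3548795815811876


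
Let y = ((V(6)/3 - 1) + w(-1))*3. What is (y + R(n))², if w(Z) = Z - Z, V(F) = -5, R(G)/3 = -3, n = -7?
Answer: 289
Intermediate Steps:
R(G) = -9 (R(G) = 3*(-3) = -9)
w(Z) = 0
y = -8 (y = ((-5/3 - 1) + 0)*3 = (-8/3 + 0)*3 = -8/3*3 = -8)
(y + R(n))² = (-8 - 9)² = (-17)² = 289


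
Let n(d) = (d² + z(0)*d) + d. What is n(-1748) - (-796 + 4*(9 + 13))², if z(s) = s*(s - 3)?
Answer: 2552492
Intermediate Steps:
z(s) = s*(-3 + s)
n(d) = d + d² (n(d) = (d² + (0*(-3 + 0))*d) + d = (d² + (0*(-3))*d) + d = (d² + 0*d) + d = (d² + 0) + d = d² + d = d + d²)
n(-1748) - (-796 + 4*(9 + 13))² = -1748*(1 - 1748) - (-796 + 4*(9 + 13))² = -1748*(-1747) - (-796 + 4*22)² = 3053756 - (-796 + 88)² = 3053756 - 1*(-708)² = 3053756 - 1*501264 = 3053756 - 501264 = 2552492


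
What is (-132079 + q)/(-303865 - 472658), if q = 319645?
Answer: -62522/258841 ≈ -0.24155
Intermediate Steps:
(-132079 + q)/(-303865 - 472658) = (-132079 + 319645)/(-303865 - 472658) = 187566/(-776523) = 187566*(-1/776523) = -62522/258841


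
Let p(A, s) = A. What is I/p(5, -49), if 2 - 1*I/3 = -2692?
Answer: 8082/5 ≈ 1616.4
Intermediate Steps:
I = 8082 (I = 6 - 3*(-2692) = 6 + 8076 = 8082)
I/p(5, -49) = 8082/5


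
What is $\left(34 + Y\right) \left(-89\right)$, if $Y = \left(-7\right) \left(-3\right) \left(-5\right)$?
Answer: $6319$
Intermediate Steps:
$Y = -105$ ($Y = 21 \left(-5\right) = -105$)
$\left(34 + Y\right) \left(-89\right) = \left(34 - 105\right) \left(-89\right) = \left(-71\right) \left(-89\right) = 6319$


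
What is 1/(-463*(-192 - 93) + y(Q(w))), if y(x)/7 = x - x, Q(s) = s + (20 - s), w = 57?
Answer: 1/131955 ≈ 7.5783e-6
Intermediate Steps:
Q(s) = 20
y(x) = 0 (y(x) = 7*(x - x) = 7*0 = 0)
1/(-463*(-192 - 93) + y(Q(w))) = 1/(-463*(-192 - 93) + 0) = 1/(-463*(-285) + 0) = 1/(131955 + 0) = 1/131955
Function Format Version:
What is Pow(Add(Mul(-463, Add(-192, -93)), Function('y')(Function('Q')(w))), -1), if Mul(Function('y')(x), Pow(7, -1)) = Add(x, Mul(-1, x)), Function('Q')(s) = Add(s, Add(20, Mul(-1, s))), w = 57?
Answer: Rational(1, 131955) ≈ 7.5783e-6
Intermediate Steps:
Function('Q')(s) = 20
Function('y')(x) = 0 (Function('y')(x) = Mul(7, Add(x, Mul(-1, x))) = Mul(7, 0) = 0)
Pow(Add(Mul(-463, Add(-192, -93)), Function('y')(Function('Q')(w))), -1) = Pow(Add(Mul(-463, Add(-192, -93)), 0), -1) = Pow(Add(Mul(-463, -285), 0), -1) = Pow(Add(131955, 0), -1) = Pow(131955, -1) = Rational(1, 131955)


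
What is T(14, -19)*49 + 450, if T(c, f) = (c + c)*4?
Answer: 5938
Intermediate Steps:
T(c, f) = 8*c (T(c, f) = (2*c)*4 = 8*c)
T(14, -19)*49 + 450 = (8*14)*49 + 450 = 112*49 + 450 = 5488 + 450 = 5938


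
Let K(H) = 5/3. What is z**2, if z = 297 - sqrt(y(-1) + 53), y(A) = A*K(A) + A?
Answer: (891 - sqrt(453))**2/9 ≈ 84045.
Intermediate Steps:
K(H) = 5/3 (K(H) = 5*(1/3) = 5/3)
y(A) = 8*A/3 (y(A) = A*(5/3) + A = 5*A/3 + A = 8*A/3)
z = 297 - sqrt(453)/3 (z = 297 - sqrt((8/3)*(-1) + 53) = 297 - sqrt(-8/3 + 53) = 297 - sqrt(151/3) = 297 - sqrt(453)/3 ≈ 289.91)
z**2 = (297 - sqrt(453)/3)**2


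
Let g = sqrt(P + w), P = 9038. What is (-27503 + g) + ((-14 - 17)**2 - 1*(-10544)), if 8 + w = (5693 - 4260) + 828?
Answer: -15998 + sqrt(11291) ≈ -15892.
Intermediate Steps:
w = 2253 (w = -8 + ((5693 - 4260) + 828) = -8 + (1433 + 828) = -8 + 2261 = 2253)
g = sqrt(11291) (g = sqrt(9038 + 2253) = sqrt(11291) ≈ 106.26)
(-27503 + g) + ((-14 - 17)**2 - 1*(-10544)) = (-27503 + sqrt(11291)) + ((-14 - 17)**2 - 1*(-10544)) = (-27503 + sqrt(11291)) + ((-31)**2 + 10544) = (-27503 + sqrt(11291)) + (961 + 10544) = (-27503 + sqrt(11291)) + 11505 = -15998 + sqrt(11291)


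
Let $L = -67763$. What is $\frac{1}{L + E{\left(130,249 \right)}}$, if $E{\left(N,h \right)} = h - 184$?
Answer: $- \frac{1}{67698} \approx -1.4771 \cdot 10^{-5}$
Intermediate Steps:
$E{\left(N,h \right)} = -184 + h$
$\frac{1}{L + E{\left(130,249 \right)}} = \frac{1}{-67763 + \left(-184 + 249\right)} = \frac{1}{-67763 + 65} = \frac{1}{-67698} = - \frac{1}{67698}$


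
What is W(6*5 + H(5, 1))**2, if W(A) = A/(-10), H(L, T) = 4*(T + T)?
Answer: 361/25 ≈ 14.440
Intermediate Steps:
H(L, T) = 8*T (H(L, T) = 4*(2*T) = 8*T)
W(A) = -A/10 (W(A) = A*(-1/10) = -A/10)
W(6*5 + H(5, 1))**2 = (-(6*5 + 8*1)/10)**2 = (-(30 + 8)/10)**2 = (-1/10*38)**2 = (-19/5)**2 = 361/25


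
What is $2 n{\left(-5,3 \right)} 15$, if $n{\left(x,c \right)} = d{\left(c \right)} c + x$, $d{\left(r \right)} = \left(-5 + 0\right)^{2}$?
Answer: $2100$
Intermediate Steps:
$d{\left(r \right)} = 25$ ($d{\left(r \right)} = \left(-5\right)^{2} = 25$)
$n{\left(x,c \right)} = x + 25 c$ ($n{\left(x,c \right)} = 25 c + x = x + 25 c$)
$2 n{\left(-5,3 \right)} 15 = 2 \left(-5 + 25 \cdot 3\right) 15 = 2 \left(-5 + 75\right) 15 = 2 \cdot 70 \cdot 15 = 140 \cdot 15 = 2100$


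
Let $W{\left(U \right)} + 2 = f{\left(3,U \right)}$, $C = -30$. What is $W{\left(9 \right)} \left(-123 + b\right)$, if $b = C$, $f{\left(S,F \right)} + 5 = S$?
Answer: $612$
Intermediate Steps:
$f{\left(S,F \right)} = -5 + S$
$W{\left(U \right)} = -4$ ($W{\left(U \right)} = -2 + \left(-5 + 3\right) = -2 - 2 = -4$)
$b = -30$
$W{\left(9 \right)} \left(-123 + b\right) = - 4 \left(-123 - 30\right) = \left(-4\right) \left(-153\right) = 612$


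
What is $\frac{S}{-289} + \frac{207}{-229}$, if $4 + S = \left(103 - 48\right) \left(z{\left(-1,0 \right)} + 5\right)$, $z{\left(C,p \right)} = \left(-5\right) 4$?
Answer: $\frac{130018}{66181} \approx 1.9646$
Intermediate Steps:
$z{\left(C,p \right)} = -20$
$S = -829$ ($S = -4 + \left(103 - 48\right) \left(-20 + 5\right) = -4 + 55 \left(-15\right) = -4 - 825 = -829$)
$\frac{S}{-289} + \frac{207}{-229} = - \frac{829}{-289} + \frac{207}{-229} = \left(-829\right) \left(- \frac{1}{289}\right) + 207 \left(- \frac{1}{229}\right) = \frac{829}{289} - \frac{207}{229} = \frac{130018}{66181}$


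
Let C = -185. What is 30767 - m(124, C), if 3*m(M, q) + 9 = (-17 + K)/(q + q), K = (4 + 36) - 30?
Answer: 34154693/1110 ≈ 30770.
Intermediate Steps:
K = 10 (K = 40 - 30 = 10)
m(M, q) = -3 - 7/(6*q) (m(M, q) = -3 + ((-17 + 10)/(q + q))/3 = -3 + (-7*1/(2*q))/3 = -3 + (-7/(2*q))/3 = -3 - 7/(6*q))
30767 - m(124, C) = 30767 - (-3 - 7/6/(-185)) = 30767 - (-3 - 7/6*(-1/185)) = 30767 - (-3 + 7/1110) = 30767 - 1*(-3323/1110) = 30767 + 3323/1110 = 34154693/1110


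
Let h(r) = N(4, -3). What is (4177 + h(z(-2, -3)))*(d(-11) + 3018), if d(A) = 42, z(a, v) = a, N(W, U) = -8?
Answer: 12757140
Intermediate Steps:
h(r) = -8
(4177 + h(z(-2, -3)))*(d(-11) + 3018) = (4177 - 8)*(42 + 3018) = 4169*3060 = 12757140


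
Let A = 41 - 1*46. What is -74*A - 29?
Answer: 341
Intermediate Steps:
A = -5 (A = 41 - 46 = -5)
-74*A - 29 = -74*(-5) - 29 = 370 - 29 = 341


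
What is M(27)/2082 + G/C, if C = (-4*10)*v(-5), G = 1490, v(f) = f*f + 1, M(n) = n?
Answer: -51235/36088 ≈ -1.4197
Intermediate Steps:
v(f) = 1 + f² (v(f) = f² + 1 = 1 + f²)
C = -1040 (C = (-4*10)*(1 + (-5)²) = -40*(1 + 25) = -40*26 = -1040)
M(27)/2082 + G/C = 27/2082 + 1490/(-1040) = 27*(1/2082) + 1490*(-1/1040) = 9/694 - 149/104 = -51235/36088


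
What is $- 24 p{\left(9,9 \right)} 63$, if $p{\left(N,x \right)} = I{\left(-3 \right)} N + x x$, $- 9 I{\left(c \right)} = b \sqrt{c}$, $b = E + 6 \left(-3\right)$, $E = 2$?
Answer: $-122472 - 24192 i \sqrt{3} \approx -1.2247 \cdot 10^{5} - 41902.0 i$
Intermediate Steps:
$b = -16$ ($b = 2 + 6 \left(-3\right) = 2 - 18 = -16$)
$I{\left(c \right)} = \frac{16 \sqrt{c}}{9}$ ($I{\left(c \right)} = - \frac{\left(-16\right) \sqrt{c}}{9} = \frac{16 \sqrt{c}}{9}$)
$p{\left(N,x \right)} = x^{2} + \frac{16 i N \sqrt{3}}{9}$ ($p{\left(N,x \right)} = \frac{16 \sqrt{-3}}{9} N + x x = \frac{16 i \sqrt{3}}{9} N + x^{2} = \frac{16 i N \sqrt{3}}{9} + x^{2} = x^{2} + \frac{16 i N \sqrt{3}}{9}$)
$- 24 p{\left(9,9 \right)} 63 = - 24 \left(9^{2} + \frac{16}{9} i 9 \sqrt{3}\right) 63 = - 24 \left(81 + 16 i \sqrt{3}\right) 63 = \left(-1944 - 384 i \sqrt{3}\right) 63 = -122472 - 24192 i \sqrt{3}$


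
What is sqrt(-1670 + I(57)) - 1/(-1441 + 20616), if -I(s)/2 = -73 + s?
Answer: -1/19175 + 3*I*sqrt(182) ≈ -5.2151e-5 + 40.472*I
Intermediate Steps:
I(s) = 146 - 2*s (I(s) = -2*(-73 + s) = 146 - 2*s)
sqrt(-1670 + I(57)) - 1/(-1441 + 20616) = sqrt(-1670 + (146 - 2*57)) - 1/(-1441 + 20616) = sqrt(-1670 + (146 - 114)) - 1/19175 = sqrt(-1670 + 32) - 1*1/19175 = sqrt(-1638) - 1/19175 = 3*I*sqrt(182) - 1/19175 = -1/19175 + 3*I*sqrt(182)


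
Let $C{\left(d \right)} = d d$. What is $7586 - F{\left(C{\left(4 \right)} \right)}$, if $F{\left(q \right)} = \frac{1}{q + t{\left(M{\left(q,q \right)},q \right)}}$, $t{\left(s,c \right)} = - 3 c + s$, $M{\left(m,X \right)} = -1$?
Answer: $\frac{250339}{33} \approx 7586.0$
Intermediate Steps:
$C{\left(d \right)} = d^{2}$
$t{\left(s,c \right)} = s - 3 c$
$F{\left(q \right)} = \frac{1}{-1 - 2 q}$ ($F{\left(q \right)} = \frac{1}{q - \left(1 + 3 q\right)} = \frac{1}{-1 - 2 q}$)
$7586 - F{\left(C{\left(4 \right)} \right)} = 7586 - - \frac{1}{1 + 2 \cdot 4^{2}} = 7586 - - \frac{1}{1 + 2 \cdot 16} = 7586 - - \frac{1}{1 + 32} = 7586 - - \frac{1}{33} = 7586 + \frac{1}{33} = \frac{250339}{33}$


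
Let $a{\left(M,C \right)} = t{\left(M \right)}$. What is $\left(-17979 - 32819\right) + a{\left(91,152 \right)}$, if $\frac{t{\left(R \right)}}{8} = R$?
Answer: $-50070$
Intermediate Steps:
$t{\left(R \right)} = 8 R$
$a{\left(M,C \right)} = 8 M$
$\left(-17979 - 32819\right) + a{\left(91,152 \right)} = \left(-17979 - 32819\right) + 8 \cdot 91 = -50798 + 728 = -50070$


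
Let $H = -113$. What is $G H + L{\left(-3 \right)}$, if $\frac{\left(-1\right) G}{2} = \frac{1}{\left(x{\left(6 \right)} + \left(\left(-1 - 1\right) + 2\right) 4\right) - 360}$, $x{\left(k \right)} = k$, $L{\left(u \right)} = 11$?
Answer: $\frac{1834}{177} \approx 10.362$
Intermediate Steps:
$G = \frac{1}{177}$ ($G = - \frac{2}{\left(6 + \left(\left(-1 - 1\right) + 2\right) 4\right) - 360} = - \frac{2}{\left(6 + \left(-2 + 2\right) 4\right) - 360} = - \frac{2}{\left(6 + 0 \cdot 4\right) - 360} = - \frac{2}{\left(6 + 0\right) - 360} = - \frac{2}{6 - 360} = - \frac{2}{-354} = \left(-2\right) \left(- \frac{1}{354}\right) = \frac{1}{177} \approx 0.0056497$)
$G H + L{\left(-3 \right)} = \frac{1}{177} \left(-113\right) + 11 = - \frac{113}{177} + 11 = \frac{1834}{177}$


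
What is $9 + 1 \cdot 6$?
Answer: $15$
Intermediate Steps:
$9 + 1 \cdot 6 = 9 + 6 = 15$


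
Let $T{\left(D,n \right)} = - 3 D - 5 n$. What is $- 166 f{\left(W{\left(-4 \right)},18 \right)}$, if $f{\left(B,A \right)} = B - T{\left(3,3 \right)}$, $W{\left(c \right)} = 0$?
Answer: $-3984$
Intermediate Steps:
$T{\left(D,n \right)} = - 5 n - 3 D$
$f{\left(B,A \right)} = 24 + B$ ($f{\left(B,A \right)} = B - \left(\left(-5\right) 3 - 9\right) = B - \left(-15 - 9\right) = B - -24 = B + 24 = 24 + B$)
$- 166 f{\left(W{\left(-4 \right)},18 \right)} = - 166 \left(24 + 0\right) = \left(-166\right) 24 = -3984$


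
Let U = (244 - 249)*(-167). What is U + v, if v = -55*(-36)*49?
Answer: 97855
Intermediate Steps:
U = 835 (U = -5*(-167) = 835)
v = 97020 (v = 1980*49 = 97020)
U + v = 835 + 97020 = 97855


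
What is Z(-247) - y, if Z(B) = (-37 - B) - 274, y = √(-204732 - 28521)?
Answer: -64 - 3*I*√25917 ≈ -64.0 - 482.96*I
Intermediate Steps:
y = 3*I*√25917 (y = √(-233253) = 3*I*√25917 ≈ 482.96*I)
Z(B) = -311 - B
Z(-247) - y = (-311 - 1*(-247)) - 3*I*√25917 = (-311 + 247) - 3*I*√25917 = -64 - 3*I*√25917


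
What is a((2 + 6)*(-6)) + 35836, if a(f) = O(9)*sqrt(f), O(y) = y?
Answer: 35836 + 36*I*sqrt(3) ≈ 35836.0 + 62.354*I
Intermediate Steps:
a(f) = 9*sqrt(f)
a((2 + 6)*(-6)) + 35836 = 9*sqrt((2 + 6)*(-6)) + 35836 = 9*sqrt(8*(-6)) + 35836 = 9*sqrt(-48) + 35836 = 9*(4*I*sqrt(3)) + 35836 = 36*I*sqrt(3) + 35836 = 35836 + 36*I*sqrt(3)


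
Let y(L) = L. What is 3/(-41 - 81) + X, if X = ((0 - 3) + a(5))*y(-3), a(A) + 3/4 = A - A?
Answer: 2739/244 ≈ 11.225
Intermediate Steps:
a(A) = -¾ (a(A) = -¾ + (A - A) = -¾ + 0 = -¾)
X = 45/4 (X = ((0 - 3) - ¾)*(-3) = (-3 - ¾)*(-3) = -15/4*(-3) = 45/4 ≈ 11.250)
3/(-41 - 81) + X = 3/(-41 - 81) + 45/4 = 3/(-122) + 45/4 = -1/122*3 + 45/4 = -3/122 + 45/4 = 2739/244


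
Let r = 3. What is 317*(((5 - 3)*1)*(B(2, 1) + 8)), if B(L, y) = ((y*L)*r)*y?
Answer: 8876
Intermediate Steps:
B(L, y) = 3*L*y**2 (B(L, y) = ((y*L)*3)*y = ((L*y)*3)*y = (3*L*y)*y = 3*L*y**2)
317*(((5 - 3)*1)*(B(2, 1) + 8)) = 317*(((5 - 3)*1)*(3*2*1**2 + 8)) = 317*((2*1)*(3*2*1 + 8)) = 317*(2*(6 + 8)) = 317*(2*14) = 317*28 = 8876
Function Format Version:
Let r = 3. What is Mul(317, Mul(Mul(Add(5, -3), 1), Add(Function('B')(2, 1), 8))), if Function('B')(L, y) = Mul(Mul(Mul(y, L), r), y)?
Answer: 8876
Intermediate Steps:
Function('B')(L, y) = Mul(3, L, Pow(y, 2)) (Function('B')(L, y) = Mul(Mul(Mul(y, L), 3), y) = Mul(Mul(Mul(L, y), 3), y) = Mul(Mul(3, L, y), y) = Mul(3, L, Pow(y, 2)))
Mul(317, Mul(Mul(Add(5, -3), 1), Add(Function('B')(2, 1), 8))) = Mul(317, Mul(Mul(Add(5, -3), 1), Add(Mul(3, 2, Pow(1, 2)), 8))) = Mul(317, Mul(Mul(2, 1), Add(Mul(3, 2, 1), 8))) = Mul(317, Mul(2, Add(6, 8))) = Mul(317, Mul(2, 14)) = Mul(317, 28) = 8876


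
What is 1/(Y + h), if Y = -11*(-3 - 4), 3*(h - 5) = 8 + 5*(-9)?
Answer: 3/209 ≈ 0.014354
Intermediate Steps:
h = -22/3 (h = 5 + (8 + 5*(-9))/3 = 5 + (8 - 45)/3 = 5 + (1/3)*(-37) = 5 - 37/3 = -22/3 ≈ -7.3333)
Y = 77 (Y = -11*(-7) = 77)
1/(Y + h) = 1/(77 - 22/3) = 1/(209/3) = 3/209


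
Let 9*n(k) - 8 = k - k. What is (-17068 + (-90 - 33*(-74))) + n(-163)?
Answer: -132436/9 ≈ -14715.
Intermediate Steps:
n(k) = 8/9 (n(k) = 8/9 + (k - k)/9 = 8/9 + (⅑)*0 = 8/9 + 0 = 8/9)
(-17068 + (-90 - 33*(-74))) + n(-163) = (-17068 + (-90 - 33*(-74))) + 8/9 = (-17068 + (-90 + 2442)) + 8/9 = (-17068 + 2352) + 8/9 = -14716 + 8/9 = -132436/9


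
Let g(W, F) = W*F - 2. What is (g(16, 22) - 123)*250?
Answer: 56750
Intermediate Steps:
g(W, F) = -2 + F*W (g(W, F) = F*W - 2 = -2 + F*W)
(g(16, 22) - 123)*250 = ((-2 + 22*16) - 123)*250 = ((-2 + 352) - 123)*250 = (350 - 123)*250 = 227*250 = 56750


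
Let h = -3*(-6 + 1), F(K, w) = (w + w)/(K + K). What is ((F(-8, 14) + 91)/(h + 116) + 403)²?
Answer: 44744517841/274576 ≈ 1.6296e+5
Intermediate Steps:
F(K, w) = w/K (F(K, w) = (2*w)/((2*K)) = (2*w)*(1/(2*K)) = w/K)
h = 15 (h = -3*(-5) = 15)
((F(-8, 14) + 91)/(h + 116) + 403)² = ((14/(-8) + 91)/(15 + 116) + 403)² = ((14*(-⅛) + 91)/131 + 403)² = ((-7/4 + 91)*(1/131) + 403)² = ((357/4)*(1/131) + 403)² = (357/524 + 403)² = (211529/524)² = 44744517841/274576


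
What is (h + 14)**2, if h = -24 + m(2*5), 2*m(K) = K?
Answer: 25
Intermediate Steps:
m(K) = K/2
h = -19 (h = -24 + (2*5)/2 = -24 + (1/2)*10 = -24 + 5 = -19)
(h + 14)**2 = (-19 + 14)**2 = (-5)**2 = 25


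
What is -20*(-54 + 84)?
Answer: -600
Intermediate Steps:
-20*(-54 + 84) = -20*30 = -600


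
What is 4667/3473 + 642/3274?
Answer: 8754712/5685301 ≈ 1.5399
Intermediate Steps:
4667/3473 + 642/3274 = 4667*(1/3473) + 642*(1/3274) = 4667/3473 + 321/1637 = 8754712/5685301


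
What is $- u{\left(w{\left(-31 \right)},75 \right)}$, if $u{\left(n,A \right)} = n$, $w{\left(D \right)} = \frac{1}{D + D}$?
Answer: $\frac{1}{62} \approx 0.016129$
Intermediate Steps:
$w{\left(D \right)} = \frac{1}{2 D}$
$- u{\left(w{\left(-31 \right)},75 \right)} = - \frac{1}{2 \left(-31\right)} = - \frac{-1}{2 \cdot 31} = \left(-1\right) \left(- \frac{1}{62}\right) = \frac{1}{62}$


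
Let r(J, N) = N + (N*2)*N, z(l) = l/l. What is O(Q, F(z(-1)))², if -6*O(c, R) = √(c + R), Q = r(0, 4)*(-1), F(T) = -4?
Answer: -10/9 ≈ -1.1111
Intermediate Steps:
z(l) = 1
r(J, N) = N + 2*N² (r(J, N) = N + (2*N)*N = N + 2*N²)
Q = -36 (Q = (4*(1 + 2*4))*(-1) = (4*(1 + 8))*(-1) = (4*9)*(-1) = 36*(-1) = -36)
O(c, R) = -√(R + c)/6 (O(c, R) = -√(c + R)/6 = -√(R + c)/6)
O(Q, F(z(-1)))² = (-√(-4 - 36)/6)² = (-I*√10/3)² = -10/9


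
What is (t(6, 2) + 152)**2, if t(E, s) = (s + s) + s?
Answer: 24964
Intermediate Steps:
t(E, s) = 3*s (t(E, s) = 2*s + s = 3*s)
(t(6, 2) + 152)**2 = (3*2 + 152)**2 = (6 + 152)**2 = 158**2 = 24964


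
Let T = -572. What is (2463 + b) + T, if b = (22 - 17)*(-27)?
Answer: 1756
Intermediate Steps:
b = -135 (b = 5*(-27) = -135)
(2463 + b) + T = (2463 - 135) - 572 = 2328 - 572 = 1756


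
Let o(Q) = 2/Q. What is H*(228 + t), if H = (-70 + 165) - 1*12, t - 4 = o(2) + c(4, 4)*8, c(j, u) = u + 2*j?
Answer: 27307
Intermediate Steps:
t = 101 (t = 4 + (2/2 + (4 + 2*4)*8) = 4 + (2*(½) + (4 + 8)*8) = 4 + (1 + 12*8) = 4 + (1 + 96) = 4 + 97 = 101)
H = 83 (H = 95 - 12 = 83)
H*(228 + t) = 83*(228 + 101) = 83*329 = 27307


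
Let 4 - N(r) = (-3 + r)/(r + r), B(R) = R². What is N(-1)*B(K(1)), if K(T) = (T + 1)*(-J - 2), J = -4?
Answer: 32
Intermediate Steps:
K(T) = 2 + 2*T (K(T) = (T + 1)*(-1*(-4) - 2) = (1 + T)*(4 - 2) = (1 + T)*2 = 2 + 2*T)
N(r) = 4 - (-3 + r)/(2*r) (N(r) = 4 - (-3 + r)/(r + r) = 4 - (-3 + r)/(2*r))
N(-1)*B(K(1)) = ((½)*(3 + 7*(-1))/(-1))*(2 + 2*1)² = ((½)*(-1)*(3 - 7))*(2 + 2)² = ((½)*(-1)*(-4))*4² = 2*16 = 32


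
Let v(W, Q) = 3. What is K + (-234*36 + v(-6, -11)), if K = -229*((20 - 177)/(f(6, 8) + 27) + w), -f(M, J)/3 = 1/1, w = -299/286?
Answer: -1764457/264 ≈ -6683.5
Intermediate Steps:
w = -23/22 (w = -299*1/286 = -23/22 ≈ -1.0455)
f(M, J) = -3 (f(M, J) = -3/1 = -3*1 = -3)
K = 458687/264 (K = -229*((20 - 177)/(-3 + 27) - 23/22) = -229*(-157/24 - 23/22) = -229*(-2003/264) = 458687/264 ≈ 1737.5)
K + (-234*36 + v(-6, -11)) = 458687/264 + (-234*36 + 3) = 458687/264 + (-8424 + 3) = 458687/264 - 8421 = -1764457/264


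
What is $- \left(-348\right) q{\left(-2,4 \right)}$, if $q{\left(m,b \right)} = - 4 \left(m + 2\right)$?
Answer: $0$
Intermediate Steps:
$q{\left(m,b \right)} = -8 - 4 m$ ($q{\left(m,b \right)} = - 4 \left(2 + m\right) = -8 - 4 m$)
$- \left(-348\right) q{\left(-2,4 \right)} = - \left(-348\right) \left(-8 - -8\right) = - \left(-348\right) \left(-8 + 8\right) = - \left(-348\right) 0 = \left(-1\right) 0 = 0$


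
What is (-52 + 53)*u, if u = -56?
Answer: -56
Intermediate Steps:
(-52 + 53)*u = (-52 + 53)*(-56) = 1*(-56) = -56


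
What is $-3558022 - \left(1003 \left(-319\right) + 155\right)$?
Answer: $-3238220$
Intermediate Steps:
$-3558022 - \left(1003 \left(-319\right) + 155\right) = -3558022 - \left(-319957 + 155\right) = -3558022 - -319802 = -3558022 + 319802 = -3238220$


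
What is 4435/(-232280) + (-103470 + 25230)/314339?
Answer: -3913536133/14602932584 ≈ -0.26800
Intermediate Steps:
4435/(-232280) + (-103470 + 25230)/314339 = 4435*(-1/232280) - 78240*1/314339 = -887/46456 - 78240/314339 = -3913536133/14602932584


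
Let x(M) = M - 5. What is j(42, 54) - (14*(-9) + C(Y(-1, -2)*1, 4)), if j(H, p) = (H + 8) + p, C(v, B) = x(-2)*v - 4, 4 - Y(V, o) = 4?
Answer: 234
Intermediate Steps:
x(M) = -5 + M
Y(V, o) = 0 (Y(V, o) = 4 - 1*4 = 4 - 4 = 0)
C(v, B) = -4 - 7*v (C(v, B) = (-5 - 2)*v - 4 = -7*v - 4 = -4 - 7*v)
j(H, p) = 8 + H + p (j(H, p) = (8 + H) + p = 8 + H + p)
j(42, 54) - (14*(-9) + C(Y(-1, -2)*1, 4)) = (8 + 42 + 54) - (14*(-9) + (-4 - 0)) = 104 - (-126 + (-4 - 7*0)) = 104 - (-126 + (-4 + 0)) = 104 - (-126 - 4) = 104 - 1*(-130) = 104 + 130 = 234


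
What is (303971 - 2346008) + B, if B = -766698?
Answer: -2808735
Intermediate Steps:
(303971 - 2346008) + B = (303971 - 2346008) - 766698 = -2042037 - 766698 = -2808735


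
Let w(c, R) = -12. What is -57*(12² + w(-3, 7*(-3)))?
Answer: -7524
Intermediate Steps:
-57*(12² + w(-3, 7*(-3))) = -57*(12² - 12) = -57*(144 - 12) = -57*132 = -7524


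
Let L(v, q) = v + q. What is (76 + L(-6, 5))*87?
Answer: 6525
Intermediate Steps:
L(v, q) = q + v
(76 + L(-6, 5))*87 = (76 + (5 - 6))*87 = (76 - 1)*87 = 75*87 = 6525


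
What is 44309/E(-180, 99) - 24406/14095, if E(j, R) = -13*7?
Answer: -626756301/1282645 ≈ -488.64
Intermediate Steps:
E(j, R) = -91
44309/E(-180, 99) - 24406/14095 = 44309/(-91) - 24406/14095 = 44309*(-1/91) - 24406*1/14095 = -44309/91 - 24406/14095 = -626756301/1282645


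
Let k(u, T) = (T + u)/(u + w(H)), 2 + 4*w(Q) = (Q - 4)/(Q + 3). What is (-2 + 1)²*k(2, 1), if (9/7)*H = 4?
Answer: 330/161 ≈ 2.0497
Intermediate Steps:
H = 28/9 (H = (7/9)*4 = 28/9 ≈ 3.1111)
w(Q) = -½ + (-4 + Q)/(4*(3 + Q)) (w(Q) = -½ + ((Q - 4)/(Q + 3))/4 = -½ + ((-4 + Q)/(3 + Q))/4 = -½ + (-4 + Q)/(4*(3 + Q)))
k(u, T) = (T + u)/(-59/110 + u) (k(u, T) = (T + u)/(u + (-10 - 1*28/9)/(4*(3 + 28/9))) = (T + u)/(u + (-10 - 28/9)/(4*(55/9))) = (T + u)/(u + (¼)*(9/55)*(-118/9)) = (T + u)/(u - 59/110) = (T + u)/(-59/110 + u))
(-2 + 1)²*k(2, 1) = (-2 + 1)²*(110*(1 + 2)/(-59 + 110*2)) = (-1)²*(110*3/(-59 + 220)) = 1*(110*3/161) = 1*(110*(1/161)*3) = 1*(330/161) = 330/161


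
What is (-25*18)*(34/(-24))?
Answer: 1275/2 ≈ 637.50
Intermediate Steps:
(-25*18)*(34/(-24)) = -15300*(-1)/24 = -450*(-17/12) = 1275/2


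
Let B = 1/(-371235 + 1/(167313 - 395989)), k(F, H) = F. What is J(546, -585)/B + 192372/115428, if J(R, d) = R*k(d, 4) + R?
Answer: 9299227762855722269/78558373 ≈ 1.1837e+11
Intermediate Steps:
B = -228676/84892534861 (B = 1/(-371235 + 1/(-228676)) = 1/(-371235 - 1/228676) = 1/(-84892534861/228676) = -228676/84892534861 ≈ -2.6937e-6)
J(R, d) = R + R*d (J(R, d) = R*d + R = R + R*d)
J(546, -585)/B + 192372/115428 = (546*(1 - 585))/(-228676/84892534861) + 192372/115428 = (546*(-584))*(-84892534861/228676) + 192372*(1/115428) = -318864*(-84892534861/228676) + 16031/9619 = 966756186997068/8167 + 16031/9619 = 9299227762855722269/78558373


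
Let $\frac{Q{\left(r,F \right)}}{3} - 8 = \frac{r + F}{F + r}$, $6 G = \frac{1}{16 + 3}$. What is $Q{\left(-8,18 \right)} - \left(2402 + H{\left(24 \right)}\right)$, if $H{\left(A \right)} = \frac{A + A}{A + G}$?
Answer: $- \frac{6505847}{2737} \approx -2377.0$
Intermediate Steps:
$G = \frac{1}{114}$ ($G = \frac{1}{6 \left(16 + 3\right)} = \frac{1}{6 \cdot 19} = \frac{1}{6} \cdot \frac{1}{19} = \frac{1}{114} \approx 0.0087719$)
$H{\left(A \right)} = \frac{2 A}{\frac{1}{114} + A}$ ($H{\left(A \right)} = \frac{A + A}{A + \frac{1}{114}} = \frac{2 A}{\frac{1}{114} + A}$)
$Q{\left(r,F \right)} = 27$ ($Q{\left(r,F \right)} = 24 + 3 \frac{r + F}{F + r} = 24 + 3 \frac{F + r}{F + r} = 24 + 3 \cdot 1 = 24 + 3 = 27$)
$Q{\left(-8,18 \right)} - \left(2402 + H{\left(24 \right)}\right) = 27 - \left(2402 + 228 \cdot 24 \frac{1}{1 + 114 \cdot 24}\right) = 27 - \left(2402 + 228 \cdot 24 \frac{1}{1 + 2736}\right) = 27 - \left(2402 + 228 \cdot 24 \cdot \frac{1}{2737}\right) = 27 - \left(2402 + \frac{5472}{2737}\right) = 27 - \frac{6579746}{2737} = - \frac{6505847}{2737}$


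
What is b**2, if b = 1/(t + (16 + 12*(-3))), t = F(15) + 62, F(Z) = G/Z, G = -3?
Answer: 25/43681 ≈ 0.00057233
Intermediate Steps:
F(Z) = -3/Z
t = 309/5 (t = -3/15 + 62 = -3*1/15 + 62 = -1/5 + 62 = 309/5 ≈ 61.800)
b = 5/209 (b = 1/(309/5 + (16 + 12*(-3))) = 1/(309/5 + (16 - 36)) = 1/(309/5 - 20) = 1/(209/5) = 5/209 ≈ 0.023923)
b**2 = (5/209)**2 = 25/43681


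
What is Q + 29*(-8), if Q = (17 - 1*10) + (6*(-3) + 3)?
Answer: -240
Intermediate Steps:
Q = -8 (Q = (17 - 10) + (-18 + 3) = 7 - 15 = -8)
Q + 29*(-8) = -8 + 29*(-8) = -8 - 232 = -240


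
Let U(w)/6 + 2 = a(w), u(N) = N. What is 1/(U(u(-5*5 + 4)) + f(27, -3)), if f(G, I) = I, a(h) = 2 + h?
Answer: -1/129 ≈ -0.0077519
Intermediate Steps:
U(w) = 6*w (U(w) = -12 + 6*(2 + w) = -12 + (12 + 6*w) = 6*w)
1/(U(u(-5*5 + 4)) + f(27, -3)) = 1/(6*(-5*5 + 4) - 3) = 1/(6*(-25 + 4) - 3) = 1/(6*(-21) - 3) = 1/(-126 - 3) = 1/(-129) = -1/129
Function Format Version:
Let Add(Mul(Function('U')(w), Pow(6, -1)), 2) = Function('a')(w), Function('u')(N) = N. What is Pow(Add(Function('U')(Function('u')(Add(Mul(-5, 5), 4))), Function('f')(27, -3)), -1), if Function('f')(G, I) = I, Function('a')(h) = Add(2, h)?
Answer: Rational(-1, 129) ≈ -0.0077519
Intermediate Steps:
Function('U')(w) = Mul(6, w) (Function('U')(w) = Add(-12, Mul(6, Add(2, w))) = Add(-12, Add(12, Mul(6, w))) = Mul(6, w))
Pow(Add(Function('U')(Function('u')(Add(Mul(-5, 5), 4))), Function('f')(27, -3)), -1) = Pow(Add(Mul(6, Add(Mul(-5, 5), 4)), -3), -1) = Pow(Add(Mul(6, Add(-25, 4)), -3), -1) = Pow(Add(Mul(6, -21), -3), -1) = Pow(Add(-126, -3), -1) = Pow(-129, -1) = Rational(-1, 129)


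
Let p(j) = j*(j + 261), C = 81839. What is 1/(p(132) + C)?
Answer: 1/133715 ≈ 7.4786e-6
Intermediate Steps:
p(j) = j*(261 + j)
1/(p(132) + C) = 1/(132*(261 + 132) + 81839) = 1/(132*393 + 81839) = 1/(51876 + 81839) = 1/133715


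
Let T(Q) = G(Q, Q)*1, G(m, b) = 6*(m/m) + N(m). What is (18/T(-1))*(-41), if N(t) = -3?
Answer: -246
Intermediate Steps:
G(m, b) = 3 (G(m, b) = 6*(m/m) - 3 = 6*1 - 3 = 6 - 3 = 3)
T(Q) = 3 (T(Q) = 3*1 = 3)
(18/T(-1))*(-41) = (18/3)*(-41) = ((1/3)*18)*(-41) = 6*(-41) = -246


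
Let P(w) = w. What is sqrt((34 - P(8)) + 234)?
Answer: 2*sqrt(65) ≈ 16.125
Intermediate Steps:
sqrt((34 - P(8)) + 234) = sqrt((34 - 1*8) + 234) = sqrt((34 - 8) + 234) = sqrt(26 + 234) = sqrt(260) = 2*sqrt(65)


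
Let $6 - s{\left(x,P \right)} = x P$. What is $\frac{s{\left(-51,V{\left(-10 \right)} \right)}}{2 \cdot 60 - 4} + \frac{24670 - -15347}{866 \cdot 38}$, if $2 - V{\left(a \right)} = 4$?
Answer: $\frac{370701}{954332} \approx 0.38844$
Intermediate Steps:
$V{\left(a \right)} = -2$ ($V{\left(a \right)} = 2 - 4 = -2$)
$s{\left(x,P \right)} = 6 - P x$ ($s{\left(x,P \right)} = 6 - x P = 6 - P x$)
$\frac{s{\left(-51,V{\left(-10 \right)} \right)}}{2 \cdot 60 - 4} + \frac{24670 - -15347}{866 \cdot 38} = \frac{6 - \left(-2\right) \left(-51\right)}{2 \cdot 60 - 4} + \frac{24670 - -15347}{866 \cdot 38} = \frac{6 - 102}{120 - 4} + \frac{24670 + 15347}{32908} = - \frac{96}{116} + 40017 \cdot \frac{1}{32908} = \left(-96\right) \frac{1}{116} + \frac{40017}{32908} = - \frac{24}{29} + \frac{40017}{32908} = \frac{370701}{954332}$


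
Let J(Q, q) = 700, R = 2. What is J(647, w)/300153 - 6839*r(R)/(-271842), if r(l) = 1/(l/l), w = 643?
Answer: 106811227/3885437706 ≈ 0.027490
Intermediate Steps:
r(l) = 1 (r(l) = 1/1 = 1)
J(647, w)/300153 - 6839*r(R)/(-271842) = 700/300153 - 6839*1/(-271842) = 700*(1/300153) - 6839*(-1/271842) = 100/42879 + 6839/271842 = 106811227/3885437706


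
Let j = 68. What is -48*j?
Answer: -3264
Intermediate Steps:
-48*j = -48*68 = -3264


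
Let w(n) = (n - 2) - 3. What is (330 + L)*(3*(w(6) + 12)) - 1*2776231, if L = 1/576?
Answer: -530565299/192 ≈ -2.7634e+6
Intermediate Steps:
w(n) = -5 + n (w(n) = (-2 + n) - 3 = -5 + n)
L = 1/576 ≈ 0.0017361
(330 + L)*(3*(w(6) + 12)) - 1*2776231 = (330 + 1/576)*(3*((-5 + 6) + 12)) - 1*2776231 = 190081*(3*(1 + 12))/576 - 2776231 = 190081*(3*13)/576 - 2776231 = (190081/576)*39 - 2776231 = 2471053/192 - 2776231 = -530565299/192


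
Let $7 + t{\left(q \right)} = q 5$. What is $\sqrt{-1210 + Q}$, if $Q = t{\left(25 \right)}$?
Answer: $2 i \sqrt{273} \approx 33.045 i$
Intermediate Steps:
$t{\left(q \right)} = -7 + 5 q$ ($t{\left(q \right)} = -7 + q 5 = -7 + 5 q$)
$Q = 118$ ($Q = -7 + 5 \cdot 25 = -7 + 125 = 118$)
$\sqrt{-1210 + Q} = \sqrt{-1210 + 118} = \sqrt{-1092} = 2 i \sqrt{273}$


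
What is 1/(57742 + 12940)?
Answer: 1/70682 ≈ 1.4148e-5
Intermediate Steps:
1/(57742 + 12940) = 1/70682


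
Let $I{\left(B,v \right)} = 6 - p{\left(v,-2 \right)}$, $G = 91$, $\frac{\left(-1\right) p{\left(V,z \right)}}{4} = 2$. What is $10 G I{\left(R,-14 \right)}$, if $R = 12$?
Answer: $12740$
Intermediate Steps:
$p{\left(V,z \right)} = -8$ ($p{\left(V,z \right)} = \left(-4\right) 2 = -8$)
$I{\left(B,v \right)} = 14$ ($I{\left(B,v \right)} = 6 - -8 = 6 + 8 = 14$)
$10 G I{\left(R,-14 \right)} = 10 \cdot 91 \cdot 14 = 910 \cdot 14 = 12740$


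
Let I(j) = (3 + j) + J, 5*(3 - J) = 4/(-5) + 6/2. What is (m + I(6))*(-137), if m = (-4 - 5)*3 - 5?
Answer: 70007/25 ≈ 2800.3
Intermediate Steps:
J = 64/25 (J = 3 - (4/(-5) + 6/2)/5 = 3 - (4*(-1/5) + 6*(1/2))/5 = 3 - (-4/5 + 3)/5 = 3 - 1/5*11/5 = 3 - 11/25 = 64/25 ≈ 2.5600)
m = -32 (m = -9*3 - 5 = -27 - 5 = -32)
I(j) = 139/25 + j (I(j) = (3 + j) + 64/25 = 139/25 + j)
(m + I(6))*(-137) = (-32 + (139/25 + 6))*(-137) = (-32 + 289/25)*(-137) = -511/25*(-137) = 70007/25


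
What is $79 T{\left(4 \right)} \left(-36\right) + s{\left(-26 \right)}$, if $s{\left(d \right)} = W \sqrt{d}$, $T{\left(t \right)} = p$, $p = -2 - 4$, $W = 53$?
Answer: $17064 + 53 i \sqrt{26} \approx 17064.0 + 270.25 i$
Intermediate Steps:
$p = -6$
$T{\left(t \right)} = -6$
$s{\left(d \right)} = 53 \sqrt{d}$
$79 T{\left(4 \right)} \left(-36\right) + s{\left(-26 \right)} = 79 \left(-6\right) \left(-36\right) + 53 \sqrt{-26} = \left(-474\right) \left(-36\right) + 53 i \sqrt{26} = 17064 + 53 i \sqrt{26}$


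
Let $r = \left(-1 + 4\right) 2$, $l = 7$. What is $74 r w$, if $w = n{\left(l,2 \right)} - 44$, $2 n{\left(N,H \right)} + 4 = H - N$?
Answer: $-21534$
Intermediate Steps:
$n{\left(N,H \right)} = -2 + \frac{H}{2} - \frac{N}{2}$ ($n{\left(N,H \right)} = -2 + \frac{H - N}{2} = -2 + \left(\frac{H}{2} - \frac{N}{2}\right) = -2 + \frac{H}{2} - \frac{N}{2}$)
$w = - \frac{97}{2}$ ($w = \left(-2 + \frac{1}{2} \cdot 2 - \frac{7}{2}\right) - 44 = \left(-2 + 1 - \frac{7}{2}\right) - 44 = - \frac{9}{2} - 44 = - \frac{97}{2} \approx -48.5$)
$r = 6$ ($r = 3 \cdot 2 = 6$)
$74 r w = 74 \cdot 6 \left(- \frac{97}{2}\right) = 444 \left(- \frac{97}{2}\right) = -21534$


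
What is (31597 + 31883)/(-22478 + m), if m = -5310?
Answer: -15870/6947 ≈ -2.2844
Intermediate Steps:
(31597 + 31883)/(-22478 + m) = (31597 + 31883)/(-22478 - 5310) = 63480/(-27788) = 63480*(-1/27788) = -15870/6947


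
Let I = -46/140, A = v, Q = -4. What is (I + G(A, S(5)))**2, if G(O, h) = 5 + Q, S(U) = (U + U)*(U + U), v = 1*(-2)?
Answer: 2209/4900 ≈ 0.45082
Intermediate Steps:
v = -2
A = -2
S(U) = 4*U**2 (S(U) = (2*U)*(2*U) = 4*U**2)
I = -23/70 (I = -46*1/140 = -23/70 ≈ -0.32857)
G(O, h) = 1 (G(O, h) = 5 - 4 = 1)
(I + G(A, S(5)))**2 = (-23/70 + 1)**2 = (47/70)**2 = 2209/4900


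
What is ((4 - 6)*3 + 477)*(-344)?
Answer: -162024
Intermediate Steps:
((4 - 6)*3 + 477)*(-344) = (-2*3 + 477)*(-344) = (-6 + 477)*(-344) = 471*(-344) = -162024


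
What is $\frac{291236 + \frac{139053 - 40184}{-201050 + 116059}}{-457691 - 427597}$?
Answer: $- \frac{24752340007}{75241512408} \approx -0.32897$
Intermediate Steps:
$\frac{291236 + \frac{139053 - 40184}{-201050 + 116059}}{-457691 - 427597} = \frac{291236 + \frac{98869}{-84991}}{-885288} = \left(291236 + 98869 \left(- \frac{1}{84991}\right)\right) \left(- \frac{1}{885288}\right) = \left(291236 - \frac{98869}{84991}\right) \left(- \frac{1}{885288}\right) = \frac{24752340007}{84991} \left(- \frac{1}{885288}\right) = - \frac{24752340007}{75241512408}$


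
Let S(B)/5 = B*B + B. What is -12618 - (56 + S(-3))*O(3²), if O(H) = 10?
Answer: -13478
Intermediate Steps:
S(B) = 5*B + 5*B² (S(B) = 5*(B*B + B) = 5*(B² + B) = 5*(B + B²) = 5*B + 5*B²)
-12618 - (56 + S(-3))*O(3²) = -12618 - (56 + 5*(-3)*(1 - 3))*10 = -12618 - (56 + 5*(-3)*(-2))*10 = -12618 - (56 + 30)*10 = -12618 - 86*10 = -12618 - 1*860 = -12618 - 860 = -13478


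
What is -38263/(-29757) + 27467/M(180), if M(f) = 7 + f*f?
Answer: 2057324560/964335099 ≈ 2.1334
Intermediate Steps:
M(f) = 7 + f²
-38263/(-29757) + 27467/M(180) = -38263/(-29757) + 27467/(7 + 180²) = -38263*(-1/29757) + 27467/(7 + 32400) = 38263/29757 + 27467/32407 = 2057324560/964335099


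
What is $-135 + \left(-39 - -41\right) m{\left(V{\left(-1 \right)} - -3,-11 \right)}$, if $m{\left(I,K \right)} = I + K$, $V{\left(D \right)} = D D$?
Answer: $-149$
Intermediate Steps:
$V{\left(D \right)} = D^{2}$
$-135 + \left(-39 - -41\right) m{\left(V{\left(-1 \right)} - -3,-11 \right)} = -135 + \left(-39 - -41\right) \left(\left(\left(-1\right)^{2} - -3\right) - 11\right) = -135 + \left(-39 + 41\right) \left(\left(1 + 3\right) - 11\right) = -135 + 2 \left(4 - 11\right) = -135 + 2 \left(-7\right) = -135 - 14 = -149$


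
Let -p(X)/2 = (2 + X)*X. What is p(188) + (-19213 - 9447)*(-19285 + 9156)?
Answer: 290225700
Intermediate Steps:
p(X) = -2*X*(2 + X) (p(X) = -2*(2 + X)*X = -2*X*(2 + X))
p(188) + (-19213 - 9447)*(-19285 + 9156) = -2*188*(2 + 188) + (-19213 - 9447)*(-19285 + 9156) = -2*188*190 - 28660*(-10129) = -71440 + 290297140 = 290225700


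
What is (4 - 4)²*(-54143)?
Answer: 0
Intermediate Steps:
(4 - 4)²*(-54143) = 0²*(-54143) = 0*(-54143) = 0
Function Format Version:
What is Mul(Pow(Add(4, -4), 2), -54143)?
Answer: 0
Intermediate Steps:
Mul(Pow(Add(4, -4), 2), -54143) = Mul(Pow(0, 2), -54143) = Mul(0, -54143) = 0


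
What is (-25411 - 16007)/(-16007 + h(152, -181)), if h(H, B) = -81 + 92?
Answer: 6903/2666 ≈ 2.5893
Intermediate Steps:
h(H, B) = 11
(-25411 - 16007)/(-16007 + h(152, -181)) = (-25411 - 16007)/(-16007 + 11) = -41418/(-15996) = -41418*(-1/15996) = 6903/2666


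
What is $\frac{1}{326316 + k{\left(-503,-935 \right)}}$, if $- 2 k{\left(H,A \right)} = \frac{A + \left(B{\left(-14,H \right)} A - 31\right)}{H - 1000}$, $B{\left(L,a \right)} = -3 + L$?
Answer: $\frac{3006}{980920825} \approx 3.0645 \cdot 10^{-6}$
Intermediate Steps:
$k{\left(H,A \right)} = - \frac{-31 - 16 A}{2 \left(-1000 + H\right)}$ ($k{\left(H,A \right)} = - \frac{\left(A + \left(\left(-3 - 14\right) A - 31\right)\right) \frac{1}{H - 1000}}{2} = - \frac{\left(A - \left(31 + 17 A\right)\right) \frac{1}{-1000 + H}}{2} = - \frac{\left(-31 - 16 A\right) \frac{1}{-1000 + H}}{2} = - \frac{\frac{1}{-1000 + H} \left(-31 - 16 A\right)}{2} = - \frac{-31 - 16 A}{2 \left(-1000 + H\right)}$)
$\frac{1}{326316 + k{\left(-503,-935 \right)}} = \frac{1}{326316 + \frac{31 + 16 \left(-935\right)}{2 \left(-1000 - 503\right)}} = \frac{1}{326316 + \frac{31 - 14960}{2 \left(-1503\right)}} = \frac{1}{326316 + \frac{1}{2} \left(- \frac{1}{1503}\right) \left(-14929\right)} = \frac{1}{326316 + \frac{14929}{3006}} = \frac{1}{\frac{980920825}{3006}} = \frac{3006}{980920825}$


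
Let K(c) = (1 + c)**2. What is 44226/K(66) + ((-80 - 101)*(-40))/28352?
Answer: 160799489/15909016 ≈ 10.107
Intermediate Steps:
44226/K(66) + ((-80 - 101)*(-40))/28352 = 44226/((1 + 66)**2) + ((-80 - 101)*(-40))/28352 = 44226/(67**2) - 181*(-40)*(1/28352) = 44226/4489 + 7240*(1/28352) = 44226*(1/4489) + 905/3544 = 44226/4489 + 905/3544 = 160799489/15909016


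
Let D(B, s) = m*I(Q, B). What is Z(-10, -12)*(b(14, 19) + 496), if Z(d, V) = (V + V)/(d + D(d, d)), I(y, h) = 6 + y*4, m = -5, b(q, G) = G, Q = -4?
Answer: -309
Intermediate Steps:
I(y, h) = 6 + 4*y
D(B, s) = 50 (D(B, s) = -5*(6 + 4*(-4)) = -5*(6 - 16) = -5*(-10) = 50)
Z(d, V) = 2*V/(50 + d) (Z(d, V) = (V + V)/(d + 50) = (2*V)/(50 + d) = 2*V/(50 + d))
Z(-10, -12)*(b(14, 19) + 496) = (2*(-12)/(50 - 10))*(19 + 496) = (2*(-12)/40)*515 = (2*(-12)*(1/40))*515 = -⅗*515 = -309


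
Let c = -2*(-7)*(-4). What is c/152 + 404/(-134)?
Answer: -4307/1273 ≈ -3.3833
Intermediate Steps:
c = -56 (c = 14*(-4) = -56)
c/152 + 404/(-134) = -56/152 + 404/(-134) = -56*1/152 + 404*(-1/134) = -7/19 - 202/67 = -4307/1273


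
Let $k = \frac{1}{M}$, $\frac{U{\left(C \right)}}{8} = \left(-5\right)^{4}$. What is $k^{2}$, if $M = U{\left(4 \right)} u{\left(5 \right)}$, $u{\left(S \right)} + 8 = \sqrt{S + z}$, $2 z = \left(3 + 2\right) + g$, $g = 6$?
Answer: $\frac{1}{6250000 \left(16 - \sqrt{42}\right)^{2}} \approx 1.7657 \cdot 10^{-9}$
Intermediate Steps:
$U{\left(C \right)} = 5000$ ($U{\left(C \right)} = 8 \left(-5\right)^{4} = 8 \cdot 625 = 5000$)
$z = \frac{11}{2}$ ($z = \frac{\left(3 + 2\right) + 6}{2} = \frac{5 + 6}{2} = \frac{1}{2} \cdot 11 = \frac{11}{2} \approx 5.5$)
$u{\left(S \right)} = -8 + \sqrt{\frac{11}{2} + S}$ ($u{\left(S \right)} = -8 + \sqrt{S + \frac{11}{2}} = -8 + \sqrt{\frac{11}{2} + S}$)
$M = -40000 + 2500 \sqrt{42}$ ($M = 5000 \left(-8 + \frac{\sqrt{22 + 4 \cdot 5}}{2}\right) = 5000 \left(-8 + \frac{\sqrt{22 + 20}}{2}\right) = 5000 \left(-8 + \frac{\sqrt{42}}{2}\right) = -40000 + 2500 \sqrt{42} \approx -23798.0$)
$k = \frac{1}{-40000 + 2500 \sqrt{42}} \approx -4.202 \cdot 10^{-5}$
$k^{2} = \left(- \frac{2}{66875} - \frac{\sqrt{42}}{535000}\right)^{2}$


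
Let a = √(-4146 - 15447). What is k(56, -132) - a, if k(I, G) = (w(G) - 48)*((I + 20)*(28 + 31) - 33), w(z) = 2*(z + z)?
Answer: -2563776 - 3*I*√2177 ≈ -2.5638e+6 - 139.98*I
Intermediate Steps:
w(z) = 4*z (w(z) = 2*(2*z) = 4*z)
k(I, G) = (-48 + 4*G)*(1147 + 59*I) (k(I, G) = (4*G - 48)*((I + 20)*(28 + 31) - 33) = (-48 + 4*G)*((20 + I)*59 - 33) = (-48 + 4*G)*((1180 + 59*I) - 33) = (-48 + 4*G)*(1147 + 59*I))
a = 3*I*√2177 (a = √(-19593) = 3*I*√2177 ≈ 139.98*I)
k(56, -132) - a = (-55056 - 2832*56 + 4588*(-132) + 236*(-132)*56) - 3*I*√2177 = (-55056 - 158592 - 605616 - 1744512) - 3*I*√2177 = -2563776 - 3*I*√2177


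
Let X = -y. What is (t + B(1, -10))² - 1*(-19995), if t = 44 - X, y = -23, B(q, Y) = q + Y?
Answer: 20139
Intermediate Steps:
B(q, Y) = Y + q
X = 23 (X = -1*(-23) = 23)
t = 21 (t = 44 - 1*23 = 44 - 23 = 21)
(t + B(1, -10))² - 1*(-19995) = (21 + (-10 + 1))² - 1*(-19995) = (21 - 9)² + 19995 = 12² + 19995 = 144 + 19995 = 20139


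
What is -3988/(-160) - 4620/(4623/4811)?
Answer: -294821223/61640 ≈ -4783.0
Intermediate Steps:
-3988/(-160) - 4620/(4623/4811) = -3988*(-1/160) - 4620/(4623*(1/4811)) = 997/40 - 4620/4623/4811 = 997/40 - 4620*4811/4623 = 997/40 - 7408940/1541 = -294821223/61640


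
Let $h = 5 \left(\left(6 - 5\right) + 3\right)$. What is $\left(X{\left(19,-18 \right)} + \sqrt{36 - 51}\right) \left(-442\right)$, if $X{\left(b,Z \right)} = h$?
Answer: $-8840 - 442 i \sqrt{15} \approx -8840.0 - 1711.9 i$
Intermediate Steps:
$h = 20$ ($h = 5 \left(1 + 3\right) = 5 \cdot 4 = 20$)
$X{\left(b,Z \right)} = 20$
$\left(X{\left(19,-18 \right)} + \sqrt{36 - 51}\right) \left(-442\right) = \left(20 + \sqrt{36 - 51}\right) \left(-442\right) = \left(20 + \sqrt{-15}\right) \left(-442\right) = \left(20 + i \sqrt{15}\right) \left(-442\right) = -8840 - 442 i \sqrt{15}$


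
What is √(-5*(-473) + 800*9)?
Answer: √9565 ≈ 97.801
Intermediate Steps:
√(-5*(-473) + 800*9) = √(2365 + 7200) = √9565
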